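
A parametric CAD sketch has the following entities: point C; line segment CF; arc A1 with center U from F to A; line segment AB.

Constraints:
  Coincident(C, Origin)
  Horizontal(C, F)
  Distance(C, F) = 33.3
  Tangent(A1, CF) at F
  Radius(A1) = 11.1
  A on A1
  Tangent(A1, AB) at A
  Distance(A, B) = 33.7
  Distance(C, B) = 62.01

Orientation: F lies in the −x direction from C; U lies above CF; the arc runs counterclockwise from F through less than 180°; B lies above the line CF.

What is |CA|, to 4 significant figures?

29.44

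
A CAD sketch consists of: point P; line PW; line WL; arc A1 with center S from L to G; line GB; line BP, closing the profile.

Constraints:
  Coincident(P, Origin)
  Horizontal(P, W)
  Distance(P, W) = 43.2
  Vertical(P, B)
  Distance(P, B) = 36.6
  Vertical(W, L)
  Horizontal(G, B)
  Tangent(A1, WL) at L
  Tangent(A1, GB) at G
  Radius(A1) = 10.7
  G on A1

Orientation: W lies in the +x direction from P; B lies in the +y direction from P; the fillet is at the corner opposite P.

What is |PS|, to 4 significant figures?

41.56

P is at the origin; PW is horizontal with |PW| = 43.2 and W on the +x side, so W = (43.20, 0.000). P and B share the same x with |PB| = 36.6 and B on the +y side, so B = (0.000, 36.60). The virtual corner opposite P is at (43.20, 36.60). A1 meets WL tangentially, so SL is at right angles to WL and A1 meets GB tangentially, so SG is at right angles to GB, with radius 10.7, so the center S sits 10.7 in from both sides at S = (32.50, 25.90). Then |PS| = |S − P| = 41.56.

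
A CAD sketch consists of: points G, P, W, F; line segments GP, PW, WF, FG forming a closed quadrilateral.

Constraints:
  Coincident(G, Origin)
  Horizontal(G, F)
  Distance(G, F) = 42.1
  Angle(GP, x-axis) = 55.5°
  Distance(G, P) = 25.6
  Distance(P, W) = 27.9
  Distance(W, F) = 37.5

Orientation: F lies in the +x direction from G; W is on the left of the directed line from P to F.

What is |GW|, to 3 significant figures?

52.7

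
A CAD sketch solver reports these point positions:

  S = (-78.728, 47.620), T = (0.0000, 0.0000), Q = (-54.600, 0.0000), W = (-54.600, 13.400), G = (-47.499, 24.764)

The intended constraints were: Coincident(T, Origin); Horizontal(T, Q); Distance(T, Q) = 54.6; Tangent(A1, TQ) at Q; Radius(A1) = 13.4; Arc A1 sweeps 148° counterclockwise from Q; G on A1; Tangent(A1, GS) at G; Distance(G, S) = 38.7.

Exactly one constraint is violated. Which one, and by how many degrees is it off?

Tangent(A1, GS) at G — off by 4.20°.

T = (0.00, 0.00) ✓; T.y = 0.00, Q.y = 0.00 ✓; |TQ| = 54.60 ✓; ∠(WQ, QT) = 90.00° ✓; |WQ| = 13.40 ✓; bearing(W→G) − bearing(W→Q) = 148.0° ✓; |WG| = 13.40 ✓; ∠(WG, GS) = 94.20° ✗; |GS| = 38.70 ✓.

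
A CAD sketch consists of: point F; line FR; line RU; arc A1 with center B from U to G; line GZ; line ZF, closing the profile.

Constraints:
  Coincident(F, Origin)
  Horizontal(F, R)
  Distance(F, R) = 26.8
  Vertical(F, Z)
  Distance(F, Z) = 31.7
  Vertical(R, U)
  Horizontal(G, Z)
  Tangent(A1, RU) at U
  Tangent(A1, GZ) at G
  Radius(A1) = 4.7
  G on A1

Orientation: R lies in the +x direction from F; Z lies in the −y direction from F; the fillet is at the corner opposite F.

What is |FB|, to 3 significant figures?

34.9

F is at the origin; FR is horizontal with |FR| = 26.8 and R on the +x side, so R = (26.8, 0.00). F and Z share the same x with |FZ| = 31.7 and Z on the −y side, so Z = (0.00, -31.7). The virtual corner opposite F is at (26.8, -31.7). The tangent condition forces BU to be normal to RU and since A1 is tangent to GZ there, BG ⟂ GZ, with radius 4.7, so the center B sits 4.7 in from both sides at B = (22.1, -27.0). Then |FB| = |B − F| = 34.9.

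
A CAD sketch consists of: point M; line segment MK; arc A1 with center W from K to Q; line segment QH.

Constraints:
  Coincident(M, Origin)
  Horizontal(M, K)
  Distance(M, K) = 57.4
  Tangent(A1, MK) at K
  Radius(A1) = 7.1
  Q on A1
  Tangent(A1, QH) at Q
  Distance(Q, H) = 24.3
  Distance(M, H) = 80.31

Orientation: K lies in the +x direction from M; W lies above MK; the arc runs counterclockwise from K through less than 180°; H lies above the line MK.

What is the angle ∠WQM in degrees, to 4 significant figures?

36.77°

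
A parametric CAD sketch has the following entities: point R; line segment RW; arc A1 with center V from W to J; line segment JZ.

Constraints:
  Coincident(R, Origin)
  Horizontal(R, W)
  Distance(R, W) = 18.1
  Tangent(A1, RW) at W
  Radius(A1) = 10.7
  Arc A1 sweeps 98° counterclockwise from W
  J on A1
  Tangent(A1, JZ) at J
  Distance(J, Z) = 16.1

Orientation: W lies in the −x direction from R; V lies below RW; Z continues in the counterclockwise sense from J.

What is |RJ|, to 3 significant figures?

31.2

The tangent condition forces VW to be normal to RW, so V = W + (0, -10.7) = (-18.1, -10.7). On A1, W sits at bearing 90° from V; a 98° counterclockwise sweep puts J at bearing 188°, so J = V + 10.7·(cos 188°, sin 188°) = (-28.7, -12.2). Then |RJ| = |J − R| = 31.2.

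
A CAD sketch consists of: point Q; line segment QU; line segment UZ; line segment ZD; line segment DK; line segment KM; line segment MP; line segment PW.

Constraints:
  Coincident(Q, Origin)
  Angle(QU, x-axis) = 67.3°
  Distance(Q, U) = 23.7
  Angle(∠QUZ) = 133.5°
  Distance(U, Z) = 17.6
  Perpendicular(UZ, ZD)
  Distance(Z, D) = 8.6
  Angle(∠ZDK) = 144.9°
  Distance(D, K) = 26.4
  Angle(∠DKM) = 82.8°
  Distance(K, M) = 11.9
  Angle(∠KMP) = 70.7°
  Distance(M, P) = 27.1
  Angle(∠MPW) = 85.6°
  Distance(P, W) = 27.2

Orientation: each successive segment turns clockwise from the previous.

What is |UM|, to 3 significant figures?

23.1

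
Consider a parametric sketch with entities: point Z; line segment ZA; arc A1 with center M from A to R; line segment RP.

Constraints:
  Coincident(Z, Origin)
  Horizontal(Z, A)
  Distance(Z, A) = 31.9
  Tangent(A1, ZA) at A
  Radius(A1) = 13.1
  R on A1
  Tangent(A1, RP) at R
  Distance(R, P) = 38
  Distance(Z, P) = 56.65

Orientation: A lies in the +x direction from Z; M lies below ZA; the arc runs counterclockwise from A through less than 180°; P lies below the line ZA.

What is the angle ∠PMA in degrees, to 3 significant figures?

166°

Checks: |MA| = 13.10 ✓; |MR| = 13.10 ✓; ∠(MR, RP) = 90.00° ✓; |RP| = 38.00 ✓; |ZP| = 56.65 ✓.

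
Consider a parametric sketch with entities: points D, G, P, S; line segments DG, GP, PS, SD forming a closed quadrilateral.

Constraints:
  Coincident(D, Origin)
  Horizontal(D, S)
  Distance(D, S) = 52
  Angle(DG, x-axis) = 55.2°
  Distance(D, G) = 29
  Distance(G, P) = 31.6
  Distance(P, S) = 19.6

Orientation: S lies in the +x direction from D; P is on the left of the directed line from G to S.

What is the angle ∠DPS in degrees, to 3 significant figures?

80.5°

D is at the origin; DS is horizontal with |DS| = 52.0 and S in +x, so S = (52.0, 0). DG runs at 55.2° with |DG| = 29.0, so G = (16.6, 23.8). P is determined by |GP| = 31.6 and |PS| = 19.6 together: it lies at the intersection of circle(G, 31.6) and circle(S, 19.6). With |GS| = 42.7, the foot of the radical line on GS is 28.5 from G and the perpendicular offset is √(31.6² − 28.5²) = 13.6. Taking the left-of-GS solution: P = (47.8, 19.1).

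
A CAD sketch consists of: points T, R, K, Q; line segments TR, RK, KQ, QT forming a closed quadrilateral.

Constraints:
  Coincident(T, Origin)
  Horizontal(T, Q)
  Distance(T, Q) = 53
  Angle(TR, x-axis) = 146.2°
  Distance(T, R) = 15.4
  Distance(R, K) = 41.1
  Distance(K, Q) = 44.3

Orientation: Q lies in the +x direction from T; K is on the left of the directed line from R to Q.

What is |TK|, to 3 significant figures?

37.9

T is at the origin; TQ is horizontal with |TQ| = 53.0 and Q in +x, so Q = (53.0, 0). TR runs at 146.2° with |TR| = 15.4, so R = (-12.8, 8.57). K is determined by |RK| = 41.1 and |KQ| = 44.3 together: it lies at the intersection of circle(R, 41.1) and circle(Q, 44.3). With |RQ| = 66.4, the foot of the radical line on RQ is 31.1 from R and the perpendicular offset is √(41.1² − 31.1²) = 26.9. Taking the left-of-RQ solution: K = (21.5, 31.2).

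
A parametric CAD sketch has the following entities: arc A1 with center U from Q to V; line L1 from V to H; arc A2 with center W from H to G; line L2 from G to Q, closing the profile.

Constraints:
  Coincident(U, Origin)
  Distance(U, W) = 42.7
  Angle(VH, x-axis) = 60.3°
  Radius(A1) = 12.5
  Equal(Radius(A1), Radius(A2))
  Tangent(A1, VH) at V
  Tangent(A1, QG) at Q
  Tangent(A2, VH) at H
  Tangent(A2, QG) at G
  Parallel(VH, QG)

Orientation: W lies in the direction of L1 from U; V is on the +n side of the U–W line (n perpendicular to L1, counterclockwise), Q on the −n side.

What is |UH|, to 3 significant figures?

44.5

Tangency of A1 to both parallel lines with radius 12.5 puts V and Q at U ± 12.5·n: V = (-10.9, 6.19), Q = (10.9, -6.19). Equal radii place H and G the same way about W: H = W + 12.5·n = (10.3, 43.3), G = W − 12.5·n = (32.0, 30.9). Then |UH| = |H − U| = 44.5.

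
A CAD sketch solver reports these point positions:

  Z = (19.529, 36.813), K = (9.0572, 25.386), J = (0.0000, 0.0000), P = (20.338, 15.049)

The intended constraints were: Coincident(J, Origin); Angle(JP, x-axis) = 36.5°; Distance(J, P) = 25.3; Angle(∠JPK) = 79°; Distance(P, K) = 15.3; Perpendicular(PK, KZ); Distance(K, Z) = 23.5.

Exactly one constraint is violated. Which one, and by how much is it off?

Distance(K, Z) = 23.5 — off by 8.00.

J = (0.00, 0.00) ✓; JP at 36.50° ✓; |JP| = 25.30 ✓; ∠JPK = 79.00° ✓; |PK| = 15.30 ✓; ∠(PK, KZ) = 90.00° ✓; |KZ| = 15.50 ✗.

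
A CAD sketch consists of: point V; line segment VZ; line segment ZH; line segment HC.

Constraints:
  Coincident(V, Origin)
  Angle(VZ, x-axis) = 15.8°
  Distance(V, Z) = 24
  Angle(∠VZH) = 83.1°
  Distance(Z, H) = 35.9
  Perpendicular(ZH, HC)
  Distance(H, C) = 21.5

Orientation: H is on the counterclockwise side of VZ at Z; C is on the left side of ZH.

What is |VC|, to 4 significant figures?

33.10

V is at the origin; VZ runs at 15.8° with length 24.0, so Z = 24.0·(cos 15.8°, sin 15.8°) = (23.09, 6.535). ∠VZH = 83.1°, so ZH runs at 15.8° + (180° − 83.1°) = 112.7° from the x-axis; with |ZH| = 35.9, H = Z + 35.9·(cos 112.7°, sin 112.7°) = (9.239, 39.65). ZH is perpendicular to HC; with |HC| = 21.5 on the left of ZH, C = H + 21.5·(-0.9225, -0.3859) = (-10.60, 31.36). Then |VC| = |C − V| = 33.10.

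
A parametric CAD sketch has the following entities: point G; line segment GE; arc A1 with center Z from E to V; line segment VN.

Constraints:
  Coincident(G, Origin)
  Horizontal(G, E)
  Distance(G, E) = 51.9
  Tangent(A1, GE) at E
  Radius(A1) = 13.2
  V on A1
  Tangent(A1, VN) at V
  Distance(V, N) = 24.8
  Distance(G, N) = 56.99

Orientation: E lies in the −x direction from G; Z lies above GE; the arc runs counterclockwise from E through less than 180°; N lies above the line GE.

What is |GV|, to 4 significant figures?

41.42

Checks: |ZV| = 13.20 ✓; ∠(ZV, VN) = 90.00° ✓; |VN| = 24.80 ✓; |GN| = 56.99 ✓.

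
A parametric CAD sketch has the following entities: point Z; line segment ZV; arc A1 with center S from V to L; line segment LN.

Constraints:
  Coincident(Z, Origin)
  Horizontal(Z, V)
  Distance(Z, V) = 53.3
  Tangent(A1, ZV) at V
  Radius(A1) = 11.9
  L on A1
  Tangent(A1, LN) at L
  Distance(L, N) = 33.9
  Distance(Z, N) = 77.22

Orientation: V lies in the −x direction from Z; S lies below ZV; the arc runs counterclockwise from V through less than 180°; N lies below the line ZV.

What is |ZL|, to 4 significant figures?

66.46

Z is at the origin; ZV is horizontal with |ZV| = 53.3 and V on the −x side, so V = (-53.30, 0.000). The tangent condition forces SV to be normal to ZV, so S = V + (0, -11.9) = (-53.30, -11.90). Since SL ⟂ LN (tangency), |SN| = √(11.9² + 33.9²) = 35.93 regardless of where L sits on A1. So N lies on both circle(Z, 77.22) and circle(S, 35.93); the below-ZV intersection is N = (-61.33, -46.92). L is the foot of the tangent from N: L = (-65.13, -13.23).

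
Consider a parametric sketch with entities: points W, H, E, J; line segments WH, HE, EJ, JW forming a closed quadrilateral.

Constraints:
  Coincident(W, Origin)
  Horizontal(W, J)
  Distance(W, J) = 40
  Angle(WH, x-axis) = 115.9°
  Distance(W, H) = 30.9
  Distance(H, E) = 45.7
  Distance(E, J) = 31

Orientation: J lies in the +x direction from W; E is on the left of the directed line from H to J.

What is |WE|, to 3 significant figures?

44.0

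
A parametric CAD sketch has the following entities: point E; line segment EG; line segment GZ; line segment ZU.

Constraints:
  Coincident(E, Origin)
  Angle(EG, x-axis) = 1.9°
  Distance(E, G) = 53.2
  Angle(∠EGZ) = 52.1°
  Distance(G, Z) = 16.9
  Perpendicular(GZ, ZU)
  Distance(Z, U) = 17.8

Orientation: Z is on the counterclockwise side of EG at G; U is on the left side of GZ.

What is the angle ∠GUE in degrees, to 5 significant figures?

169.62°

E is at the origin; EG runs at 1.9° with length 53.2, so G = 53.2·(cos 1.9°, sin 1.9°) = (53.171, 1.7639). ∠EGZ = 52.1°, so GZ runs at 1.9° + (180° − 52.1°) = 129.80° from the x-axis; with |GZ| = 16.9, Z = G + 16.9·(cos 129.80°, sin 129.80°) = (42.353, 14.748). GZ ⟂ ZU; with |ZU| = 17.8 on the left of GZ, U = Z + 17.8·(-0.76828, -0.64011) = (28.677, 3.3539). Then cos ∠GUE = UG·UE / (|UG||UE|), giving 169.62°.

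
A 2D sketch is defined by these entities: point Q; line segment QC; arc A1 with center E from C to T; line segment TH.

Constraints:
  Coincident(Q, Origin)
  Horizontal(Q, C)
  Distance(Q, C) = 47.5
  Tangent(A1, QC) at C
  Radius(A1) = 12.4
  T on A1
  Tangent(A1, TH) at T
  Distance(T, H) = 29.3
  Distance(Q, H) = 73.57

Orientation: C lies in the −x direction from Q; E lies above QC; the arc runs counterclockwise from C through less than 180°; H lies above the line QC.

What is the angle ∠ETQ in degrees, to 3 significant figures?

103°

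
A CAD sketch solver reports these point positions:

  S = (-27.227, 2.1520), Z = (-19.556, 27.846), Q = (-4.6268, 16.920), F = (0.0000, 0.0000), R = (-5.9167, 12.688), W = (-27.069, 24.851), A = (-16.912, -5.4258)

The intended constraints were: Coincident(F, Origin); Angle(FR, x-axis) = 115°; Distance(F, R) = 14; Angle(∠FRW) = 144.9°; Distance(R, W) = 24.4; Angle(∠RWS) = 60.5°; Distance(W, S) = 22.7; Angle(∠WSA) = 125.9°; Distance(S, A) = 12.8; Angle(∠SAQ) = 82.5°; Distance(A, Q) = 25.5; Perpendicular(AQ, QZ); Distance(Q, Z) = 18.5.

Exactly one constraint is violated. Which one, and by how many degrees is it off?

Perpendicular(AQ, QZ) — off by 7.40°.

F = (0.00, 0.00) ✓; FR at 115.0° ✓; |FR| = 14.00 ✓; ∠FRW = 144.9° ✓; |RW| = 24.40 ✓; ∠RWS = 60.50° ✓; |WS| = 22.70 ✓; ∠WSA = 125.9° ✓; |SA| = 12.80 ✓; ∠SAQ = 82.50° ✓; |AQ| = 25.50 ✓; ∠(AQ, QZ) = 82.60° ✗; |QZ| = 18.50 ✓.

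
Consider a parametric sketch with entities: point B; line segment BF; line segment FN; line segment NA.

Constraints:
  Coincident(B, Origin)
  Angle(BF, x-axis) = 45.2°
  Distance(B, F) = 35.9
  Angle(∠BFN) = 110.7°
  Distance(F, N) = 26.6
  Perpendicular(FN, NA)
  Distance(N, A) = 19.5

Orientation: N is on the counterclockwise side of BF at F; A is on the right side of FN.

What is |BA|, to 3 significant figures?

66.0

B is at the origin; BF runs at 45.2° with length 35.9, so F = 35.9·(cos 45.2°, sin 45.2°) = (25.3, 25.5). ∠BFN = 110.7°, so FN runs at 45.2° + (180° − 110.7°) = 114° from the x-axis; with |FN| = 26.6, N = F + 26.6·(cos 114°, sin 114°) = (14.3, 49.7). FN is perpendicular to NA; with |NA| = 19.5 on the right of FN, A = N + 19.5·(0.910, 0.415) = (32.0, 57.8). Then |BA| = |A − B| = 66.0.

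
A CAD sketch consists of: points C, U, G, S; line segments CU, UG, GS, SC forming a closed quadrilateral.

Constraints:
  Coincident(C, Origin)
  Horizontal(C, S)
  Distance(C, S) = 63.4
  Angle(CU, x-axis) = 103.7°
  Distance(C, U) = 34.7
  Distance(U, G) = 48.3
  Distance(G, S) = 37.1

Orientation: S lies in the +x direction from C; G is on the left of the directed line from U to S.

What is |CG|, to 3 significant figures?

49.0

C is at the origin; C and S share the same y with |CS| = 63.4 and S in +x, so S = (63.4, 0). CU runs at 103.7° with |CU| = 34.7, so U = (-8.22, 33.7). G is determined by |UG| = 48.3 and |GS| = 37.1 together: it lies at the intersection of circle(U, 48.3) and circle(S, 37.1). With |US| = 79.2, the foot of the radical line on US is 45.6 from U and the perpendicular offset is √(48.3² − 45.6²) = 15.9. Taking the left-of-US solution: G = (39.8, 28.6).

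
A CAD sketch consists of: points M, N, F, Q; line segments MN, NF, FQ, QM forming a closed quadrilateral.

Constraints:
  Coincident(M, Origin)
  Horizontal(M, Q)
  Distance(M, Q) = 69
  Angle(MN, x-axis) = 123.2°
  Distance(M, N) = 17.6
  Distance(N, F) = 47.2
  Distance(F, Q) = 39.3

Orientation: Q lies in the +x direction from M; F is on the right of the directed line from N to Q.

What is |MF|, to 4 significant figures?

32.30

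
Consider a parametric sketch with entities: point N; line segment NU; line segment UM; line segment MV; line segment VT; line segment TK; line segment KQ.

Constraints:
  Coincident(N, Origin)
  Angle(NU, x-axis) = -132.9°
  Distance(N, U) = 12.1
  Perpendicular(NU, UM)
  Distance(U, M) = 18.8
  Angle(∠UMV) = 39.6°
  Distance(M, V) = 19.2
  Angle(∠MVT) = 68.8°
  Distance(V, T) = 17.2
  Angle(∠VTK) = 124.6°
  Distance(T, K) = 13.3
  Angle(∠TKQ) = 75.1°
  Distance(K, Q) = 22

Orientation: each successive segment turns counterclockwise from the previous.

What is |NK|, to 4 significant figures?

27.60

∠MVT = 68.8° gives VT at -151.3° from the x-axis; with |VT| = 17.2, T = (-12.06, -10.89). ∠VTK = 124.6° gives TK at -95.90° from the x-axis; with |TK| = 13.3, K = (-13.43, -24.11). Then |NK| = |K − N| = 27.60.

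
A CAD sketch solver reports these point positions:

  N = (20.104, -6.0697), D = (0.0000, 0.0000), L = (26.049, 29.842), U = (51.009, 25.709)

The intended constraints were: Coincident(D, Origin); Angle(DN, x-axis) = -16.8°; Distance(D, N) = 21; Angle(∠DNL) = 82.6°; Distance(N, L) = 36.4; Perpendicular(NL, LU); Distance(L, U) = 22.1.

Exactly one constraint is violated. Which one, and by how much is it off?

Distance(L, U) = 22.1 — off by 3.20.

D = (0.00, 0.00) ✓; DN at -16.80° ✓; |DN| = 21.00 ✓; ∠DNL = 82.60° ✓; |NL| = 36.40 ✓; ∠(NL, LU) = 90.00° ✓; |LU| = 25.30 ✗.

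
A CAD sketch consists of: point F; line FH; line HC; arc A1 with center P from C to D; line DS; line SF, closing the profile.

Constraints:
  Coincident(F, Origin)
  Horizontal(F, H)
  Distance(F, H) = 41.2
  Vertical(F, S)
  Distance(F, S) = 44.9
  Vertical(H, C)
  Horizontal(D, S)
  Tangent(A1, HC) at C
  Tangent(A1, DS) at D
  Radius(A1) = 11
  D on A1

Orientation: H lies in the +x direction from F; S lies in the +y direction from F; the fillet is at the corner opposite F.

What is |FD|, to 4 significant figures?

54.11

F is at the origin; F and H share the same y with |FH| = 41.2 and H on the +x side, so H = (41.20, 0.000). F and S share the same x with |FS| = 44.9 and S on the +y side, so S = (0.000, 44.90). The virtual corner opposite F is at (41.20, 44.90). A1 meets HC tangentially, so PC is at right angles to HC and the tangent condition forces PD to be normal to DS, with radius 11.0, so the center P sits 11.0 in from both sides at P = (30.20, 33.90). That places the tangent points at C = (41.20, 33.90) on HC and D = (30.20, 44.90) on DS. Then |FD| = |D − F| = 54.11.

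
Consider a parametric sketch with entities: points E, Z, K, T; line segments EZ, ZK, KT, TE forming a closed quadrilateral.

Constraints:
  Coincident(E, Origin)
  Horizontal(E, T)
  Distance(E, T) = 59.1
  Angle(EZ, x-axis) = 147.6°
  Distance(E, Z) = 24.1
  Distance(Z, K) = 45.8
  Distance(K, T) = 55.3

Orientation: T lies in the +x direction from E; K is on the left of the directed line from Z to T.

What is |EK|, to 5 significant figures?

41.658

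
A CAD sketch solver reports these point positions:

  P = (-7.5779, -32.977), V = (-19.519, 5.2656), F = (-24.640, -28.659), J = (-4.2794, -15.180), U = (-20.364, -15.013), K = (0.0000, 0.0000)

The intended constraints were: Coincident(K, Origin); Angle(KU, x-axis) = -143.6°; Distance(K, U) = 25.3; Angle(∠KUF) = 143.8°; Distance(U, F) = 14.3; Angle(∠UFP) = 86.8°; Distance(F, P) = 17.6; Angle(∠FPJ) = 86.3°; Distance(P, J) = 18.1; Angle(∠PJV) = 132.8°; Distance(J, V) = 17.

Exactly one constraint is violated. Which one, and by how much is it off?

Distance(J, V) = 17 — off by 8.50.

K = (0.00, 0.00) ✓; KU at -143.6° ✓; |KU| = 25.30 ✓; ∠KUF = 143.8° ✓; |UF| = 14.30 ✓; ∠UFP = 86.80° ✓; |FP| = 17.60 ✓; ∠FPJ = 86.30° ✓; |PJ| = 18.10 ✓; ∠PJV = 132.8° ✓; |JV| = 25.50 ✗.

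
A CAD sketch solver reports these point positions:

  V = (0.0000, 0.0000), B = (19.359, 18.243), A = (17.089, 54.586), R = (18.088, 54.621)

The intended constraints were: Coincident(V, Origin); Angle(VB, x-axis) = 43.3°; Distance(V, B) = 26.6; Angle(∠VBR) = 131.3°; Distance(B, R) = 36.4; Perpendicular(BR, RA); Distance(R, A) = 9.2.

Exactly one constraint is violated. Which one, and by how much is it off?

Distance(R, A) = 9.2 — off by 8.20.

V = (0.00, 0.00) ✓; VB at 43.30° ✓; |VB| = 26.60 ✓; ∠VBR = 131.3° ✓; |BR| = 36.40 ✓; ∠(BR, RA) = 90.01° ✓; |RA| = 0.9996 ✗.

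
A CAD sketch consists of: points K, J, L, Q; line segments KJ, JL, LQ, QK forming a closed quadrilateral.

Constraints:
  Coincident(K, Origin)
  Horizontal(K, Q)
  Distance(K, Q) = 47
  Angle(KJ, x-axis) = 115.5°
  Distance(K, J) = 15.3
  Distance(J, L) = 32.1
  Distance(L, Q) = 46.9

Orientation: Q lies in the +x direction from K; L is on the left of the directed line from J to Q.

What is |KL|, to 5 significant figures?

39.568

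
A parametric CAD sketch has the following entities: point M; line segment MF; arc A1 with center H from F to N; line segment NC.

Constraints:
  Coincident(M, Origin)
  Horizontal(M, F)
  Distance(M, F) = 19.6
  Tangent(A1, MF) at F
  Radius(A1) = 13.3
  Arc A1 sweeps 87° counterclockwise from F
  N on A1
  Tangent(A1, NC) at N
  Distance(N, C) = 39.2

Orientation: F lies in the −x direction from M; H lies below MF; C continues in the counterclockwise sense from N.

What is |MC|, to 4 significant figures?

62.44

M is at the origin; MF is horizontal with |MF| = 19.6 and F on the −x side, so F = (-19.60, 0.000). A1 meets MF tangentially, so HF is at right angles to MF, so H = F + (0, -13.3) = (-19.60, -13.30). On A1, F sits at bearing 90° from H; an 87° counterclockwise sweep puts N at bearing 177°, so N = H + 13.3·(cos 177°, sin 177°) = (-32.88, -12.60). Since A1 is tangent to NC there, HN ⟂ NC, so NC runs along (−sin 177°, cos 177°); with |NC| = 39.2, C = (-34.93, -51.75). Then |MC| = |C − M| = 62.44.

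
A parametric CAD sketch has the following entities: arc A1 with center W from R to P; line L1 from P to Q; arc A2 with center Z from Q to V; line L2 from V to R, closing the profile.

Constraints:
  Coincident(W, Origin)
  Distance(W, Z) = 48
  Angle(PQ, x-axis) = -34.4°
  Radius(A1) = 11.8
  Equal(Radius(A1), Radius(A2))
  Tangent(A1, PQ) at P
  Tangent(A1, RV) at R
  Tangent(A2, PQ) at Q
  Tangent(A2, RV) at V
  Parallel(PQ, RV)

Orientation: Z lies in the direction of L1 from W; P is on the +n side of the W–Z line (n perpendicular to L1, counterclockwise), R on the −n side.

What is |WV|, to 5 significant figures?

49.429

Tangency of A1 to both parallel lines with radius 11.8 puts P and R at W ± 11.8·n: P = (6.6666, 9.7363), R = (-6.6666, -9.7363). Equal radii place Q and V the same way about Z: Q = Z + 11.8·n = (46.272, -17.382), V = Z − 11.8·n = (32.939, -36.855). Then |WV| = |V − W| = 49.429.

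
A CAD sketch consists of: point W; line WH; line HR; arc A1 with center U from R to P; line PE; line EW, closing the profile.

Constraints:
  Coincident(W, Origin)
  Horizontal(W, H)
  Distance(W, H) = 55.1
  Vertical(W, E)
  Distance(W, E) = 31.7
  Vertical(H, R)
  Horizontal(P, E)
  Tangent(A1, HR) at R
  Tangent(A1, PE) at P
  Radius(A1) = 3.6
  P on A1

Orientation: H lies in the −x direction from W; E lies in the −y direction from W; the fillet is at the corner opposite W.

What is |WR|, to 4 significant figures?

61.85

W is at the origin; WH is horizontal with |WH| = 55.1 and H on the −x side, so H = (-55.10, 0.000). WE is vertical with |WE| = 31.7 and E on the −y side, so E = (0.000, -31.70). The virtual corner opposite W is at (-55.10, -31.70). A1 meets HR tangentially, so UR is at right angles to HR and the tangent condition forces UP to be normal to PE, with radius 3.6, so the center U sits 3.6 in from both sides at U = (-51.50, -28.10). That places the tangent points at R = (-55.10, -28.10) on HR and P = (-51.50, -31.70) on PE. Then |WR| = |R − W| = 61.85.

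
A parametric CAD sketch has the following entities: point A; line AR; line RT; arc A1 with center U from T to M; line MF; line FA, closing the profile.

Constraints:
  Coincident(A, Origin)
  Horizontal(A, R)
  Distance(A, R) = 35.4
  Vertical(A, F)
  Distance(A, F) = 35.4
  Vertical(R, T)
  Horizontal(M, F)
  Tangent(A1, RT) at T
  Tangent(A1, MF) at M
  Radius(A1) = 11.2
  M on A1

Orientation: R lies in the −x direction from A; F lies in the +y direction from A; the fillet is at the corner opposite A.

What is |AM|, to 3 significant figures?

42.9

A is at the origin; AR is horizontal with |AR| = 35.4 and R on the −x side, so R = (-35.4, 0.00). A and F share the same x with |AF| = 35.4 and F on the +y side, so F = (0.00, 35.4). The virtual corner opposite A is at (-35.4, 35.4). A1 meets RT tangentially, so UT is at right angles to RT and since A1 is tangent to MF there, UM ⟂ MF, with radius 11.2, so the center U sits 11.2 in from both sides at U = (-24.2, 24.2). That places the tangent points at T = (-35.4, 24.2) on RT and M = (-24.2, 35.4) on MF. Then |AM| = |M − A| = 42.9.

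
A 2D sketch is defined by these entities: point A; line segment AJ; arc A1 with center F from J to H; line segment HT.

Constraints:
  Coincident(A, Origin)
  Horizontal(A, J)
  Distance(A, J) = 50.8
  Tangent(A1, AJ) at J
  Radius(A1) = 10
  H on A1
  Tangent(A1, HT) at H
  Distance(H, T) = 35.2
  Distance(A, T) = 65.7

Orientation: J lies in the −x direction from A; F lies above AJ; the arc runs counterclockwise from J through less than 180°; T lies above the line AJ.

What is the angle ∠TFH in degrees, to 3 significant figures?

74.1°

A is at the origin; A and J share the same y with |AJ| = 50.8 and J on the −x side, so J = (-50.8, 0.00). Tangency of A1 to AJ means the radius FJ is perpendicular to AJ, so F = J + (0, 10) = (-50.8, 10.0). Since FH ⟂ HT (tangency), |FT| = √(10.0² + 35.2²) = 36.6 regardless of where H sits on A1. So T lies on both circle(A, 65.7) and circle(F, 36.6); the above-AJ intersection is T = (-46.6, 46.3). H is the foot of the tangent from T: H = (-40.9, 11.6).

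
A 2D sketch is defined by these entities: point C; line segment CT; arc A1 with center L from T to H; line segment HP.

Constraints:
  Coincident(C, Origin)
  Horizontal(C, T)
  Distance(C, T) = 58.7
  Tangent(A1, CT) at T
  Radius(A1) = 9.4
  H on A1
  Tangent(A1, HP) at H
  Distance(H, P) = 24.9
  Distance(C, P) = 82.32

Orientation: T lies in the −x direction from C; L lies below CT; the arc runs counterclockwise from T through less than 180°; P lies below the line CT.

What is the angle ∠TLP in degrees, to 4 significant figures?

135.9°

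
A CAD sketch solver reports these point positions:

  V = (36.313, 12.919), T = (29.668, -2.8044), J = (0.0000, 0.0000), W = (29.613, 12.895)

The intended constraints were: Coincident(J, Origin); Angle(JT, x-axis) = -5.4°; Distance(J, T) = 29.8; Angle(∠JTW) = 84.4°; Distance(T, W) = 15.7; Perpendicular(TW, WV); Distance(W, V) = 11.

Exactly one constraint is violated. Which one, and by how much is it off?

Distance(W, V) = 11 — off by 4.30.

J = (0.00, 0.00) ✓; JT at -5.400° ✓; |JT| = 29.80 ✓; ∠JTW = 84.40° ✓; |TW| = 15.70 ✓; ∠(TW, WV) = 90.00° ✓; |WV| = 6.700 ✗.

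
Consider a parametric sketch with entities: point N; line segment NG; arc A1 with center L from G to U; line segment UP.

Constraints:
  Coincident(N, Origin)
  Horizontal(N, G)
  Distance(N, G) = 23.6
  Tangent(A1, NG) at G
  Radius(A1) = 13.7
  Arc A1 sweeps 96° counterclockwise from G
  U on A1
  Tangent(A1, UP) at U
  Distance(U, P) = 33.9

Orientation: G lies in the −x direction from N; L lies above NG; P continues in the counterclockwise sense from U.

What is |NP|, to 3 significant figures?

50.7

N is at the origin; N and G share the same y with |NG| = 23.6 and G on the −x side, so G = (-23.6, 0.00). Tangency of A1 to NG means the radius LG is perpendicular to NG, so L = G + (0, 13.7) = (-23.6, 13.7). On A1, G sits at bearing -90° from L; a 96° counterclockwise sweep puts U at bearing 6°, so U = L + 13.7·(cos 6°, sin 6°) = (-9.98, 15.1). A1 meets UP tangentially, so LU is at right angles to UP, so UP runs along (−sin 6°, cos 6°); with |UP| = 33.9, P = (-13.5, 48.8). Then |NP| = |P − N| = 50.7.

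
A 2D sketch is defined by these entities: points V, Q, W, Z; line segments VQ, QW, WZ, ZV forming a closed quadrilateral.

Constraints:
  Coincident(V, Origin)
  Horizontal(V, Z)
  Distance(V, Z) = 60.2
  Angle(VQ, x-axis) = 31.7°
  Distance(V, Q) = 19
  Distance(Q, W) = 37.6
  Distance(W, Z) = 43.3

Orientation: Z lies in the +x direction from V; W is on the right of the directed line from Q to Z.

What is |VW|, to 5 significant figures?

36.906

V is at the origin; V and Z share the same y with |VZ| = 60.2 and Z in +x, so Z = (60.2, 0). VQ runs at 31.7° with |VQ| = 19.0, so Q = (16.165, 9.9840). W is determined by |QW| = 37.6 and |WZ| = 43.3 together: it lies at the intersection of circle(Q, 37.6) and circle(Z, 43.3). With |QZ| = 45.152, the foot of the radical line on QZ is 17.470 from Q and the perpendicular offset is √(37.6² − 17.470²) = 33.295. Taking the right-of-QZ solution: W = (25.841, -26.350).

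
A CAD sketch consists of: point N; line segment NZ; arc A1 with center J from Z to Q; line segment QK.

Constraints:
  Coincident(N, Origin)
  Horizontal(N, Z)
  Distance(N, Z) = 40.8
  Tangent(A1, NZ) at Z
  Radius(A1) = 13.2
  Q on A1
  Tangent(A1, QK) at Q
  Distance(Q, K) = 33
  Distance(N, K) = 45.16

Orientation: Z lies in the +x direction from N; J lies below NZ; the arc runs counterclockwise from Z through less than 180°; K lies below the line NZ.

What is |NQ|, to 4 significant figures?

29.69

N is at the origin; NZ is horizontal with |NZ| = 40.8 and Z on the +x side, so Z = (40.80, 0.000). Since A1 is tangent to NZ there, JZ ⟂ NZ, so J = Z + (0, -13.2) = (40.80, -13.20). Since JQ ⟂ QK (tangency), |JK| = √(13.2² + 33.0²) = 35.54 regardless of where Q sits on A1. So K lies on both circle(N, 45.16) and circle(J, 35.54); the below-NZ intersection is K = (18.76, -41.08). Q is the foot of the tangent from K: Q = (28.15, -9.444).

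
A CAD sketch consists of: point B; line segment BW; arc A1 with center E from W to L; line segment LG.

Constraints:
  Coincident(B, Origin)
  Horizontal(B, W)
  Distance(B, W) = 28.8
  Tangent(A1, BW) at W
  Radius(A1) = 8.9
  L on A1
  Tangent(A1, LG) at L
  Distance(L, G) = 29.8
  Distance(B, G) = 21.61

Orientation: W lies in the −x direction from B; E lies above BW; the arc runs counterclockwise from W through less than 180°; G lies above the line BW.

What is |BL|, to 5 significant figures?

23.092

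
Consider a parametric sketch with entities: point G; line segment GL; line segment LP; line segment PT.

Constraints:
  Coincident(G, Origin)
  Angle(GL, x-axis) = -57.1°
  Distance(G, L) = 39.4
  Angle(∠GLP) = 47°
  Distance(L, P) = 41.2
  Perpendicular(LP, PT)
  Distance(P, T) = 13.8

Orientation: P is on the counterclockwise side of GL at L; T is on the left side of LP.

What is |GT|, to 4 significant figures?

20.76

G is at the origin; GL runs at -57.1° with length 39.4, so L = 39.4·(cos -57.1°, sin -57.1°) = (21.40, -33.08). ∠GLP = 47.0°, so LP runs at -57.1° + (180° − 47.0°) = 75.90° from the x-axis; with |LP| = 41.2, P = L + 41.2·(cos 75.90°, sin 75.90°) = (31.44, 6.878). The perpendicularity gives PT at right angles to LP; with |PT| = 13.8 on the left of LP, T = P + 13.8·(-0.9699, 0.2436) = (18.05, 10.24). Then |GT| = |T − G| = 20.76.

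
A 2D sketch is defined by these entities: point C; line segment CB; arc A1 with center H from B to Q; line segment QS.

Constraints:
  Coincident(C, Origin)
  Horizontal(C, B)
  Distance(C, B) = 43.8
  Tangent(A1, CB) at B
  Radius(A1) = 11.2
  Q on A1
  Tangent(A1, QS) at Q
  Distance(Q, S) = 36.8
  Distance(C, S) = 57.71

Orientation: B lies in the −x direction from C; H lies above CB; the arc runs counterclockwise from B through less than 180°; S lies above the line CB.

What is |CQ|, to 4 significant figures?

34.43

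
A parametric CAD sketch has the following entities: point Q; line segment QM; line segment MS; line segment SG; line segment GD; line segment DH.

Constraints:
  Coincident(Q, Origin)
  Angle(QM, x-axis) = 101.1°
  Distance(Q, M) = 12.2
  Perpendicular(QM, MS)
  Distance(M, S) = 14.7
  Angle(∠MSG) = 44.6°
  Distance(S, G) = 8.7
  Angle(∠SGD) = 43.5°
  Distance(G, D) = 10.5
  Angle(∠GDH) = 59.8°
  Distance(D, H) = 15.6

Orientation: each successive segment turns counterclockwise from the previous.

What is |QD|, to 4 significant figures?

18.80

∠MSG = 44.6° gives SG at -33.50° from the x-axis; with |SG| = 8.7, G = (-9.519, 4.340). ∠SGD = 43.5° gives GD at 103.0° from the x-axis; with |GD| = 10.5, D = (-11.88, 14.57). Then |QD| = |D − Q| = 18.80.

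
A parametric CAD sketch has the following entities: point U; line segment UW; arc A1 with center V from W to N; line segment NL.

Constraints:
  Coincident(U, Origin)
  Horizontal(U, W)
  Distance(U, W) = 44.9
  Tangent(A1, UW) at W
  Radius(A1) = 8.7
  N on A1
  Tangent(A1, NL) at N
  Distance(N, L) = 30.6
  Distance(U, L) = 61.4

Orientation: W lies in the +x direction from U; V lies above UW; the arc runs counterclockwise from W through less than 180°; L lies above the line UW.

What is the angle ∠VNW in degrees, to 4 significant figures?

38.20°

U is at the origin; UW is horizontal with |UW| = 44.9 and W on the +x side, so W = (44.90, 0.000). Since A1 is tangent to UW there, VW ⟂ UW, so V = W + (0, 8.7) = (44.90, 8.700). Since VN ⟂ NL (tangency), |VL| = √(8.7² + 30.6²) = 31.81 regardless of where N sits on A1. So L lies on both circle(U, 61.4) and circle(V, 31.81); the above-UW intersection is L = (46.16, 40.49). N is the foot of the tangent from L: N = (53.36, 10.75).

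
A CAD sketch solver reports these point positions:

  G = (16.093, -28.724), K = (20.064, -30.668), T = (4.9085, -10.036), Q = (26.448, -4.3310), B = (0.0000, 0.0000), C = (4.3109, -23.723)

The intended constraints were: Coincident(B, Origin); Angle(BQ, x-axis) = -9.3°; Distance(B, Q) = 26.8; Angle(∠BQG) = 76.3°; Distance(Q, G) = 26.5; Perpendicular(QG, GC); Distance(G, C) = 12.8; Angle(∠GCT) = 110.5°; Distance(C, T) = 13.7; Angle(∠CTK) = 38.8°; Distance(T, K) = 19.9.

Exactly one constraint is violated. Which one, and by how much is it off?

Distance(T, K) = 19.9 — off by 5.70.

B = (0.00, 0.00) ✓; BQ at -9.300° ✓; |BQ| = 26.80 ✓; ∠BQG = 76.30° ✓; |QG| = 26.50 ✓; ∠(QG, GC) = 90.00° ✓; |GC| = 12.80 ✓; ∠GCT = 110.5° ✓; |CT| = 13.70 ✓; ∠CTK = 38.80° ✓; |TK| = 25.60 ✗.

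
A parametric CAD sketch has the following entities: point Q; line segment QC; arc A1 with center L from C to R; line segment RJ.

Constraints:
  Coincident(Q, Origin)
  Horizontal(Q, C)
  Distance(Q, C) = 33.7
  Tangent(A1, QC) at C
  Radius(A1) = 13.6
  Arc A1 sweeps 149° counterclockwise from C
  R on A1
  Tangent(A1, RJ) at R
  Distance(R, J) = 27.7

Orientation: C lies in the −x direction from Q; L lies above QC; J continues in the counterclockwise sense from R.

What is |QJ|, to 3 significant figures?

64.1

On A1, C sits at bearing -90° from L; a 149° counterclockwise sweep puts R at bearing 59°, so R = L + 13.6·(cos 59°, sin 59°) = (-26.7, 25.3). Since A1 is tangent to RJ there, LR ⟂ RJ, so RJ runs along (−sin 59°, cos 59°); with |RJ| = 27.7, J = (-50.4, 39.5). Then |QJ| = |J − Q| = 64.1.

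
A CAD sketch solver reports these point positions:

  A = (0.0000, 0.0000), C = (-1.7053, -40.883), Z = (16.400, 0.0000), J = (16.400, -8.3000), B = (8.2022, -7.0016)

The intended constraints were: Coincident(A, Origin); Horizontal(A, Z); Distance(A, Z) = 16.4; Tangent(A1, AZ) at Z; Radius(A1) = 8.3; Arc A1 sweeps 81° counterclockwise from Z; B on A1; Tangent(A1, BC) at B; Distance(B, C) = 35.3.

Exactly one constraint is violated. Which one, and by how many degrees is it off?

Tangent(A1, BC) at B — off by 7.30°.

A = (0.00, 0.00) ✓; A.y = 0.00, Z.y = 0.00 ✓; |AZ| = 16.40 ✓; ∠(JZ, ZA) = 90.00° ✓; |JZ| = 8.300 ✓; bearing(J→B) − bearing(J→Z) = 81.00° ✓; |JB| = 8.300 ✓; ∠(JB, BC) = 97.30° ✗; |BC| = 35.30 ✓.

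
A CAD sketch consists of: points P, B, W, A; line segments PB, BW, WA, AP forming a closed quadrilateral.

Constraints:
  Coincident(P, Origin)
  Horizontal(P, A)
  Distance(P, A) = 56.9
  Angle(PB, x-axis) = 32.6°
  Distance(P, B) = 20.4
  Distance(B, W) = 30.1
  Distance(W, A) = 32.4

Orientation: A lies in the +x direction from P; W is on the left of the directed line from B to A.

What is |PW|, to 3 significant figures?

50.5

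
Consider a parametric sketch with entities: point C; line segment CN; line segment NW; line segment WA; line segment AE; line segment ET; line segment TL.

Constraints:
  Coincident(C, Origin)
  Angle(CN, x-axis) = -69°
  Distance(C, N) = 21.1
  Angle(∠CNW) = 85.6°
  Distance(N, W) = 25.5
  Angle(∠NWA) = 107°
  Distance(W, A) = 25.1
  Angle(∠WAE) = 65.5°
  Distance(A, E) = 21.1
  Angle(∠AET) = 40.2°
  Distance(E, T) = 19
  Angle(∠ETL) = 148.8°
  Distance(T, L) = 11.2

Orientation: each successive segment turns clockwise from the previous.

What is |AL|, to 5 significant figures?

14.713

C is at the origin; CN runs at -69.0° with length 21.1, so N = (7.5616, -19.699). ∠CNW = 85.6° gives NW at -163.40° from the x-axis; with |NW| = 25.5, W = (-16.876, -26.984). ∠NWA = 107.0° gives WA at 123.60° from the x-axis; with |WA| = 25.1, A = (-30.766, -6.0773). ∠WAE = 65.5° gives AE at 9.1000° from the x-axis; with |AE| = 21.1, E = (-9.9314, -2.7401). ∠AET = 40.2° gives ET at -130.70° from the x-axis; with |ET| = 19.0, T = (-22.321, -17.145). ∠ETL = 148.8° gives TL at -161.90° from the x-axis; with |TL| = 11.2, L = (-32.967, -20.624). Then |AL| = |L − A| = 14.713.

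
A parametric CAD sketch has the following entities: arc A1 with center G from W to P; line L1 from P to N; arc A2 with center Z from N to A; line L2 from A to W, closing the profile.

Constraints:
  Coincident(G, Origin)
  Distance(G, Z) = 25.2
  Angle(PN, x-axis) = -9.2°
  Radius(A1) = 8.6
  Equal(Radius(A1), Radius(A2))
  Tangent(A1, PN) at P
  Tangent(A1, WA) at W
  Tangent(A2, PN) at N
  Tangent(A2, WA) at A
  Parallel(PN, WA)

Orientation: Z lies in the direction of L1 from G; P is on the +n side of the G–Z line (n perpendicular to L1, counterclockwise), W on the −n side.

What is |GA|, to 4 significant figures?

26.63

The slot axis is L1's direction at -9.2°, so u = (cos -9.2°, sin -9.2°) = (0.9871, -0.1599) and n = (−sin -9.2°, cos -9.2°) = (0.1599, 0.9871). G is at the origin and Z lies 25.2 along u from G, so Z = 25.2·u = (24.88, -4.029). Tangency of A1 to both parallel lines with radius 8.6 puts P and W at G ± 8.6·n: P = (1.375, 8.489), W = (-1.375, -8.489). Equal radii place N and A the same way about Z: N = Z + 8.6·n = (26.25, 4.460), A = Z − 8.6·n = (23.50, -12.52). Then |GA| = |A − G| = 26.63.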